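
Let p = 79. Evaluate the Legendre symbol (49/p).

1

Euler's criterion: (49/79) ≡ 49^39 (mod 79).
49^2 ≡ 31 (mod 79)
49^4 ≡ 13 (mod 79)
49^8 ≡ 11 (mod 79)
49^16 ≡ 42 (mod 79)
49^32 ≡ 26 (mod 79)
49^39 = 49^(32+4+2+1) ≡ 1 (mod 79).
Result is 1, so (49/79) = 1.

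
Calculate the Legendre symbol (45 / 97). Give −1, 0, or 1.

Euler's criterion: (45/97) ≡ 45^48 (mod 97).
45^2 ≡ 85 (mod 97)
45^4 ≡ 47 (mod 97)
45^8 ≡ 75 (mod 97)
45^16 ≡ 96 (mod 97)
45^32 ≡ 1 (mod 97)
45^48 = 45^(32+16) ≡ 96 (mod 97).
Result is 96 ≡ −1, so (45/97) = −1.

-1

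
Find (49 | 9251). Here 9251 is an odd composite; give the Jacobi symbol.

Reciprocity: 49 ≡ 1 and 9251 ≡ 3 (mod 4), so (49/9251) = +(9251/49).
Reduce top mod 49: now compute (39/49).
Reciprocity: 39 ≡ 3 and 49 ≡ 1 (mod 4), so (39/49) = +(49/39).
Reduce top mod 39: now compute (10/39).
Pull out 2: since 39 ≡ 7 (mod 8), (2/39) = +1.
Reciprocity: 5 ≡ 1 and 39 ≡ 3 (mod 4), so (5/39) = +(39/5).
Reduce top mod 5: now compute (4/5).
Pull out 2^2: since 5 ≡ 5 (mod 8), (2/5) = -1, so (2/5)^2 = +1.
Reached (1/5) = 1. Collecting the sign flips along the way, the symbol is +1.

1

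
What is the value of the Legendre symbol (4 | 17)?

1

Pull out 2^2: since 17 ≡ 1 (mod 8), (2/17) = +1, so (2/17)^2 = +1.
Reached (1/17) = 1. Collecting the sign flips along the way, the symbol is +1.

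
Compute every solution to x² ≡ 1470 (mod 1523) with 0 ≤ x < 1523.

396, 1127

Since 1523 ≡ 3 (mod 4), a square root of 1470 is 1470^((1523+1)/4) = 1470^381 mod 1523.
Repeated squaring: 1470^2≡1286, 1470^4≡1341, 1470^8≡1141, 1470^16≡1239, 1470^32≡1460, 1470^64≡923, 1470^128≡572, 1470^256≡1262 (mod 1523).
1470^381 = 1470^(256+64+32+16+8+4+1) ≡ 1127 (mod 1523).
Check: 1127² = 1270129 ≡ 1470 (mod 1523). The two roots are 396 and 1127.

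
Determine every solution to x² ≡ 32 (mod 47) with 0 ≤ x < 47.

19, 28

Since 47 ≡ 3 (mod 4), a square root of 32 is 32^((47+1)/4) = 32^12 mod 47.
Repeated squaring: 32^2≡37, 32^4≡6, 32^8≡36 (mod 47).
32^12 = 32^(8+4) ≡ 28 (mod 47).
Check: 28² = 784 ≡ 32 (mod 47). The two roots are 19 and 28.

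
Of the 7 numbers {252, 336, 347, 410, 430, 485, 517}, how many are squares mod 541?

(252/541) = +1 → QR.
(336/541) = +1 → QR.
(347/541) = +1 → QR.
(410/541) = -1 → non-residue.
(430/541) = -1 → non-residue.
(485/541) = -1 → non-residue.
(517/541) = -1 → non-residue.
Total quadratic residues among the 7: 3.

3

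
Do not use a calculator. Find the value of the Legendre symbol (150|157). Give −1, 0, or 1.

-1

Pull out 2: since 157 ≡ 5 (mod 8), (2/157) = -1.
Reciprocity: 75 ≡ 3 and 157 ≡ 1 (mod 4), so (75/157) = +(157/75).
Reduce top mod 75: now compute (7/75).
Reciprocity: 7 ≡ 3 and 75 ≡ 3 (mod 4), so (7/75) = −(75/7).
Reduce top mod 7: now compute (5/7).
Reciprocity: 5 ≡ 1 and 7 ≡ 3 (mod 4), so (5/7) = +(7/5).
Reduce top mod 5: now compute (2/5).
Pull out 2: since 5 ≡ 5 (mod 8), (2/5) = -1.
Reached (1/5) = 1. Collecting the sign flips along the way, the symbol is -1.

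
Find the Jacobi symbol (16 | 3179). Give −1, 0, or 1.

Pull out 2^4: since 3179 ≡ 3 (mod 8), (2/3179) = -1, so (2/3179)^4 = +1.
Reached (1/3179) = 1. Collecting the sign flips along the way, the symbol is +1.

1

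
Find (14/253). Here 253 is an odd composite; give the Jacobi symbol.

Pull out 2: since 253 ≡ 5 (mod 8), (2/253) = -1.
Reciprocity: 7 ≡ 3 and 253 ≡ 1 (mod 4), so (7/253) = +(253/7).
Reduce top mod 7: now compute (1/7).
Reached (1/7) = 1. Collecting the sign flips along the way, the symbol is -1.

-1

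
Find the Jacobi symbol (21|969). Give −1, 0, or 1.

Reciprocity: 21 ≡ 1 and 969 ≡ 1 (mod 4), so (21/969) = +(969/21).
Reduce top mod 21: now compute (3/21).
Reciprocity: 3 ≡ 3 and 21 ≡ 1 (mod 4), so (3/21) = +(21/3).
Reduce top mod 3: now compute (0/3).
Top reduces to 0: gcd > 1, so the symbol is 0.

0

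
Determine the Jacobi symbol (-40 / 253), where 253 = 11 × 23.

1

First reduce: -40 ≡ 213 (mod 253).
Reciprocity: 213 ≡ 1 and 253 ≡ 1 (mod 4), so (213/253) = +(253/213).
Reduce top mod 213: now compute (40/213).
Pull out 2^3: since 213 ≡ 5 (mod 8), (2/213) = -1, so (2/213)^3 = -1.
Reciprocity: 5 ≡ 1 and 213 ≡ 1 (mod 4), so (5/213) = +(213/5).
Reduce top mod 5: now compute (3/5).
Reciprocity: 3 ≡ 3 and 5 ≡ 1 (mod 4), so (3/5) = +(5/3).
Reduce top mod 3: now compute (2/3).
Pull out 2: since 3 ≡ 3 (mod 8), (2/3) = -1.
Reached (1/3) = 1. Collecting the sign flips along the way, the symbol is +1.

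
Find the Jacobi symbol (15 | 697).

Reciprocity: 15 ≡ 3 and 697 ≡ 1 (mod 4), so (15/697) = +(697/15).
Reduce top mod 15: now compute (7/15).
Reciprocity: 7 ≡ 3 and 15 ≡ 3 (mod 4), so (7/15) = −(15/7).
Reduce top mod 7: now compute (1/7).
Reached (1/7) = 1. Collecting the sign flips along the way, the symbol is -1.

-1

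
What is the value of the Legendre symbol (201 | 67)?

0

First reduce: 201 ≡ 0 (mod 67).
Top reduces to 0: gcd > 1, so the symbol is 0.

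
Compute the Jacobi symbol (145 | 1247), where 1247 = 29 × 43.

Reciprocity: 145 ≡ 1 and 1247 ≡ 3 (mod 4), so (145/1247) = +(1247/145).
Reduce top mod 145: now compute (87/145).
Reciprocity: 87 ≡ 3 and 145 ≡ 1 (mod 4), so (87/145) = +(145/87).
Reduce top mod 87: now compute (58/87).
Pull out 2: since 87 ≡ 7 (mod 8), (2/87) = +1.
Reciprocity: 29 ≡ 1 and 87 ≡ 3 (mod 4), so (29/87) = +(87/29).
Reduce top mod 29: now compute (0/29).
Top reduces to 0: gcd > 1, so the symbol is 0.

0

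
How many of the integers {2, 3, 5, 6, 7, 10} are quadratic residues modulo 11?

2

(2/11) = -1 → non-residue.
(3/11) = +1 → QR.
(5/11) = +1 → QR.
(6/11) = -1 → non-residue.
(7/11) = -1 → non-residue.
(10/11) = -1 → non-residue.
Total quadratic residues among the 6: 2.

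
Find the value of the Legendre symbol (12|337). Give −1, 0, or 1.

1

Euler's criterion: (12/337) ≡ 12^168 (mod 337).
12^2 ≡ 144 (mod 337)
12^4 ≡ 179 (mod 337)
12^8 ≡ 26 (mod 337)
12^16 ≡ 2 (mod 337)
12^32 ≡ 4 (mod 337)
12^64 ≡ 16 (mod 337)
12^128 ≡ 256 (mod 337)
12^168 = 12^(128+32+8) ≡ 1 (mod 337).
Result is 1, so (12/337) = 1.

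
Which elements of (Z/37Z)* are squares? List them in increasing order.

Square k = 1,…,18 (k and 37−k give the same square):
1²=1, 2²=4, 3²=9, 4²=16, 5²=25, 6²=36, 7²≡12, 8²≡27, 9²≡7, 10²≡26, 11²≡10, 12²≡33, 13²≡21, 14²≡11, 15²≡3, 16²≡34, 17²≡30, 18²≡28 (mod 37).
So the quadratic residues mod 37 are {1, 3, 4, 7, 9, 10, 11, 12, 16, 21, 25, 26, 27, 28, 30, 33, 34, 36}.

1, 3, 4, 7, 9, 10, 11, 12, 16, 21, 25, 26, 27, 28, 30, 33, 34, 36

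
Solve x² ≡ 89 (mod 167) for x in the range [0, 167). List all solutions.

Since 167 ≡ 3 (mod 4), a square root of 89 is 89^((167+1)/4) = 89^42 mod 167.
Repeated squaring: 89^2≡72, 89^4≡7, 89^8≡49, 89^16≡63, 89^32≡128 (mod 167).
89^42 = 89^(32+8+2) ≡ 16 (mod 167).
Check: 16² = 256 ≡ 89 (mod 167). The two roots are 16 and 151.

16, 151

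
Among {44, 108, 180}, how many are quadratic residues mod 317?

1

(44/317) = +1 → QR.
(108/317) = -1 → non-residue.
(180/317) = -1 → non-residue.
Total quadratic residues among the 3: 1.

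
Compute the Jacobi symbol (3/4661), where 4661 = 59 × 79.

-1

Reciprocity: 3 ≡ 3 and 4661 ≡ 1 (mod 4), so (3/4661) = +(4661/3).
Reduce top mod 3: now compute (2/3).
Pull out 2: since 3 ≡ 3 (mod 8), (2/3) = -1.
Reached (1/3) = 1. Collecting the sign flips along the way, the symbol is -1.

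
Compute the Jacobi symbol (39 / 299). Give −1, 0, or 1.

0

Reciprocity: 39 ≡ 3 and 299 ≡ 3 (mod 4), so (39/299) = −(299/39).
Reduce top mod 39: now compute (26/39).
Pull out 2: since 39 ≡ 7 (mod 8), (2/39) = +1.
Reciprocity: 13 ≡ 1 and 39 ≡ 3 (mod 4), so (13/39) = +(39/13).
Reduce top mod 13: now compute (0/13).
Top reduces to 0: gcd > 1, so the symbol is 0.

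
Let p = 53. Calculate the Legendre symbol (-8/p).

-1

First reduce: -8 ≡ 45 (mod 53).
Reciprocity: 45 ≡ 1 and 53 ≡ 1 (mod 4), so (45/53) = +(53/45).
Reduce top mod 45: now compute (8/45).
Pull out 2^3: since 45 ≡ 5 (mod 8), (2/45) = -1, so (2/45)^3 = -1.
Reached (1/45) = 1. Collecting the sign flips along the way, the symbol is -1.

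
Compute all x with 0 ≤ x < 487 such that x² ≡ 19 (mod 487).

186, 301

Since 487 ≡ 3 (mod 4), a square root of 19 is 19^((487+1)/4) = 19^122 mod 487.
Repeated squaring: 19^2≡361, 19^4≡292, 19^8≡39, 19^16≡60, 19^32≡191, 19^64≡443 (mod 487).
19^122 = 19^(64+32+16+8+2) ≡ 301 (mod 487).
Check: 301² = 90601 ≡ 19 (mod 487). The two roots are 186 and 301.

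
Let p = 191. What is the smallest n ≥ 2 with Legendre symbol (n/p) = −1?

7

(2/191) = +1, so 2 is a residue.
(3/191) = +1, so 3 is a residue.
(4/191) = +1, so 4 is a residue.
(5/191) = +1, so 5 is a residue.
(6/191) = +1, so 6 is a residue.
(7/191) = −1, so 7 is the smallest positive non-residue mod 191.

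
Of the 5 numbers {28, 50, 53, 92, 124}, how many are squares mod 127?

2

(28/127) = -1 → non-residue.
(50/127) = +1 → QR.
(53/127) = -1 → non-residue.
(92/127) = -1 → non-residue.
(124/127) = +1 → QR.
Total quadratic residues among the 5: 2.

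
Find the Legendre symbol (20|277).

Euler's criterion: (20/277) ≡ 20^138 (mod 277).
20^2 ≡ 123 (mod 277)
20^4 ≡ 171 (mod 277)
20^8 ≡ 156 (mod 277)
20^16 ≡ 237 (mod 277)
20^32 ≡ 215 (mod 277)
20^64 ≡ 243 (mod 277)
20^128 ≡ 48 (mod 277)
20^138 = 20^(128+8+2) ≡ 276 (mod 277).
Result is 276 ≡ −1, so (20/277) = −1.

-1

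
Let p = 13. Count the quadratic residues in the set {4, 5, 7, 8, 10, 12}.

(4/13) = +1 → QR.
(5/13) = -1 → non-residue.
(7/13) = -1 → non-residue.
(8/13) = -1 → non-residue.
(10/13) = +1 → QR.
(12/13) = +1 → QR.
Total quadratic residues among the 6: 3.

3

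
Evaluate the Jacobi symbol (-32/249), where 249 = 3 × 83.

First reduce: -32 ≡ 217 (mod 249).
Reciprocity: 217 ≡ 1 and 249 ≡ 1 (mod 4), so (217/249) = +(249/217).
Reduce top mod 217: now compute (32/217).
Pull out 2^5: since 217 ≡ 1 (mod 8), (2/217) = +1, so (2/217)^5 = +1.
Reached (1/217) = 1. Collecting the sign flips along the way, the symbol is +1.

1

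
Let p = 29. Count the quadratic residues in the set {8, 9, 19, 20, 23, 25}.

4

(8/29) = -1 → non-residue.
(9/29) = +1 → QR.
(19/29) = -1 → non-residue.
(20/29) = +1 → QR.
(23/29) = +1 → QR.
(25/29) = +1 → QR.
Total quadratic residues among the 6: 4.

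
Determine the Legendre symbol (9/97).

Reciprocity: 9 ≡ 1 and 97 ≡ 1 (mod 4), so (9/97) = +(97/9).
Reduce top mod 9: now compute (7/9).
Reciprocity: 7 ≡ 3 and 9 ≡ 1 (mod 4), so (7/9) = +(9/7).
Reduce top mod 7: now compute (2/7).
Pull out 2: since 7 ≡ 7 (mod 8), (2/7) = +1.
Reached (1/7) = 1. Collecting the sign flips along the way, the symbol is +1.

1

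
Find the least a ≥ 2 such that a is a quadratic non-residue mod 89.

3

(2/89) = +1, so 2 is a residue.
(3/89) = −1, so 3 is the smallest positive non-residue mod 89.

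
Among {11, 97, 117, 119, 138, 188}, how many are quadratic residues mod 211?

4

(11/211) = +1 → QR.
(97/211) = -1 → non-residue.
(117/211) = +1 → QR.
(119/211) = +1 → QR.
(138/211) = -1 → non-residue.
(188/211) = +1 → QR.
Total quadratic residues among the 6: 4.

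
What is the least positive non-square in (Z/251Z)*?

(2/251) = −1, so 2 is the smallest positive non-residue mod 251.

2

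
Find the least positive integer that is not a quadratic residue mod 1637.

2

(2/1637) = −1, so 2 is the smallest positive non-residue mod 1637.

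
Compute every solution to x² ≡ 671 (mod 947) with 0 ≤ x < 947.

Since 947 ≡ 3 (mod 4), a square root of 671 is 671^((947+1)/4) = 671^237 mod 947.
Repeated squaring: 671^2≡416, 671^4≡702, 671^8≡364, 671^16≡863, 671^32≡427, 671^64≡505, 671^128≡282 (mod 947).
671^237 = 671^(128+64+32+8+4+1) ≡ 563 (mod 947).
Check: 563² = 316969 ≡ 671 (mod 947). The two roots are 384 and 563.

384, 563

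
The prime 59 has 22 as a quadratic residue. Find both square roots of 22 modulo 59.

9, 50

Since 59 ≡ 3 (mod 4), a square root of 22 is 22^((59+1)/4) = 22^15 mod 59.
Repeated squaring: 22^2≡12, 22^4≡26, 22^8≡27 (mod 59).
22^15 = 22^(8+4+2+1) ≡ 9 (mod 59).
Check: 9² = 81 ≡ 22 (mod 59). The two roots are 9 and 50.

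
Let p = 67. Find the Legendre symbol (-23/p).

-1

Euler's criterion: (-23/67) ≡ 44^33 (mod 67).
44^2 ≡ 60 (mod 67)
44^4 ≡ 49 (mod 67)
44^8 ≡ 56 (mod 67)
44^16 ≡ 54 (mod 67)
44^32 ≡ 35 (mod 67)
44^33 = 44^(32+1) ≡ 66 (mod 67).
Result is 66 ≡ −1, so (-23/67) = −1.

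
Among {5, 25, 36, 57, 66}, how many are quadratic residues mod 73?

(5/73) = -1 → non-residue.
(25/73) = +1 → QR.
(36/73) = +1 → QR.
(57/73) = +1 → QR.
(66/73) = -1 → non-residue.
Total quadratic residues among the 5: 3.

3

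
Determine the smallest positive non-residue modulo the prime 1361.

(2/1361) = +1, so 2 is a residue.
(3/1361) = −1, so 3 is the smallest positive non-residue mod 1361.

3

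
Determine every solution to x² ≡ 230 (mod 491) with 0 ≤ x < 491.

114, 377

Since 491 ≡ 3 (mod 4), a square root of 230 is 230^((491+1)/4) = 230^123 mod 491.
Repeated squaring: 230^2≡363, 230^4≡181, 230^8≡355, 230^16≡329, 230^32≡221, 230^64≡232 (mod 491).
230^123 = 230^(64+32+16+8+2+1) ≡ 114 (mod 491).
Check: 114² = 12996 ≡ 230 (mod 491). The two roots are 114 and 377.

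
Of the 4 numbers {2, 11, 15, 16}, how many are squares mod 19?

2

(2/19) = -1 → non-residue.
(11/19) = +1 → QR.
(15/19) = -1 → non-residue.
(16/19) = +1 → QR.
Total quadratic residues among the 4: 2.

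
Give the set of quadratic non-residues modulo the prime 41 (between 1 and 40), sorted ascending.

Square k = 1,…,20 (k and 41−k give the same square):
1²=1, 2²=4, 3²=9, 4²=16, 5²=25, 6²=36, 7²≡8, 8²≡23, 9²≡40, 10²≡18, 11²≡39, 12²≡21, 13²≡5, 14²≡32, 15²≡20, 16²≡10, 17²≡2, 18²≡37, 19²≡33, 20²≡31 (mod 41).
The residues are {1, 2, 4, 5, 8, 9, 10, 16, 18, 20, 21, 23, 25, 31, 32, 33, 36, 37, 39, 40}; the non-residues are the remaining 20 nonzero classes.

3 6 7 11 12 13 14 15 17 19 22 24 26 27 28 29 30 34 35 38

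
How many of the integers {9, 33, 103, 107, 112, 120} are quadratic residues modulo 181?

2

(9/181) = +1 → QR.
(33/181) = +1 → QR.
(103/181) = -1 → non-residue.
(107/181) = -1 → non-residue.
(112/181) = -1 → non-residue.
(120/181) = -1 → non-residue.
Total quadratic residues among the 6: 2.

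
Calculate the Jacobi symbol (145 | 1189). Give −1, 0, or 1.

Reciprocity: 145 ≡ 1 and 1189 ≡ 1 (mod 4), so (145/1189) = +(1189/145).
Reduce top mod 145: now compute (29/145).
Reciprocity: 29 ≡ 1 and 145 ≡ 1 (mod 4), so (29/145) = +(145/29).
Reduce top mod 29: now compute (0/29).
Top reduces to 0: gcd > 1, so the symbol is 0.

0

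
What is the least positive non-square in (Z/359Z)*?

7

(2/359) = +1, so 2 is a residue.
(3/359) = +1, so 3 is a residue.
(4/359) = +1, so 4 is a residue.
(5/359) = +1, so 5 is a residue.
(6/359) = +1, so 6 is a residue.
(7/359) = −1, so 7 is the smallest positive non-residue mod 359.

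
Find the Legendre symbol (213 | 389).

1

Euler's criterion: (213/389) ≡ 213^194 (mod 389).
213^2 ≡ 245 (mod 389)
213^4 ≡ 119 (mod 389)
213^8 ≡ 157 (mod 389)
213^16 ≡ 142 (mod 389)
213^32 ≡ 325 (mod 389)
213^64 ≡ 206 (mod 389)
213^128 ≡ 35 (mod 389)
213^194 = 213^(128+64+2) ≡ 1 (mod 389).
Result is 1, so (213/389) = 1.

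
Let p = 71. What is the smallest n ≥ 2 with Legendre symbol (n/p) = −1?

(2/71) = +1, so 2 is a residue.
(3/71) = +1, so 3 is a residue.
(4/71) = +1, so 4 is a residue.
(5/71) = +1, so 5 is a residue.
(6/71) = +1, so 6 is a residue.
(7/71) = −1, so 7 is the smallest positive non-residue mod 71.

7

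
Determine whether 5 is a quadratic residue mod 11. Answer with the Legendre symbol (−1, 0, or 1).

Reciprocity: 5 ≡ 1 and 11 ≡ 3 (mod 4), so (5/11) = +(11/5).
Reduce top mod 5: now compute (1/5).
Reached (1/5) = 1. Collecting the sign flips along the way, the symbol is +1.

1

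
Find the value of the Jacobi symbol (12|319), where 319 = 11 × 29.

-1

Pull out 2^2: since 319 ≡ 7 (mod 8), (2/319) = +1, so (2/319)^2 = +1.
Reciprocity: 3 ≡ 3 and 319 ≡ 3 (mod 4), so (3/319) = −(319/3).
Reduce top mod 3: now compute (1/3).
Reached (1/3) = 1. Collecting the sign flips along the way, the symbol is -1.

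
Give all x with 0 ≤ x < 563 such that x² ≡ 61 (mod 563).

Since 563 ≡ 3 (mod 4), a square root of 61 is 61^((563+1)/4) = 61^141 mod 563.
Repeated squaring: 61^2≡343, 61^4≡545, 61^8≡324, 61^16≡258, 61^32≡130, 61^64≡10, 61^128≡100 (mod 563).
61^141 = 61^(128+8+4+1) ≡ 207 (mod 563).
Check: 207² = 42849 ≡ 61 (mod 563). The two roots are 207 and 356.

207, 356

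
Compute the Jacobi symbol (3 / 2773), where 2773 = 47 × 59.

Reciprocity: 3 ≡ 3 and 2773 ≡ 1 (mod 4), so (3/2773) = +(2773/3).
Reduce top mod 3: now compute (1/3).
Reached (1/3) = 1. Collecting the sign flips along the way, the symbol is +1.

1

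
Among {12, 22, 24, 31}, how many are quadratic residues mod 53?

1

(12/53) = -1 → non-residue.
(22/53) = -1 → non-residue.
(24/53) = +1 → QR.
(31/53) = -1 → non-residue.
Total quadratic residues among the 4: 1.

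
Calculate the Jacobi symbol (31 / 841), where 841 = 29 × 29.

1

Reciprocity: 31 ≡ 3 and 841 ≡ 1 (mod 4), so (31/841) = +(841/31).
Reduce top mod 31: now compute (4/31).
Pull out 2^2: since 31 ≡ 7 (mod 8), (2/31) = +1, so (2/31)^2 = +1.
Reached (1/31) = 1. Collecting the sign flips along the way, the symbol is +1.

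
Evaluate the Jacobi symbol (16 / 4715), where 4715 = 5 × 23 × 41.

1

Pull out 2^4: since 4715 ≡ 3 (mod 8), (2/4715) = -1, so (2/4715)^4 = +1.
Reached (1/4715) = 1. Collecting the sign flips along the way, the symbol is +1.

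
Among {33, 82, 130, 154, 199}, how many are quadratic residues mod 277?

2

(33/277) = -1 → non-residue.
(82/277) = -1 → non-residue.
(130/277) = +1 → QR.
(154/277) = +1 → QR.
(199/277) = -1 → non-residue.
Total quadratic residues among the 5: 2.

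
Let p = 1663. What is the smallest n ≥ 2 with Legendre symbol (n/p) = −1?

3

(2/1663) = +1, so 2 is a residue.
(3/1663) = −1, so 3 is the smallest positive non-residue mod 1663.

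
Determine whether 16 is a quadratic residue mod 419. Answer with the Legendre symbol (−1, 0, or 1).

1

Pull out 2^4: since 419 ≡ 3 (mod 8), (2/419) = -1, so (2/419)^4 = +1.
Reached (1/419) = 1. Collecting the sign flips along the way, the symbol is +1.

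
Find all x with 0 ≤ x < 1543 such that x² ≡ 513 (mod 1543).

120, 1423

Since 1543 ≡ 3 (mod 4), a square root of 513 is 513^((1543+1)/4) = 513^386 mod 1543.
Repeated squaring: 513^2≡859, 513^4≡327, 513^8≡462, 513^16≡510, 513^32≡876, 513^64≡505, 513^128≡430, 513^256≡1283 (mod 1543).
513^386 = 513^(256+128+2) ≡ 120 (mod 1543).
Check: 120² = 14400 ≡ 513 (mod 1543). The two roots are 120 and 1423.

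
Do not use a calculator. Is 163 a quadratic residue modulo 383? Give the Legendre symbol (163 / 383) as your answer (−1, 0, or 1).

Reciprocity: 163 ≡ 3 and 383 ≡ 3 (mod 4), so (163/383) = −(383/163).
Reduce top mod 163: now compute (57/163).
Reciprocity: 57 ≡ 1 and 163 ≡ 3 (mod 4), so (57/163) = +(163/57).
Reduce top mod 57: now compute (49/57).
Reciprocity: 49 ≡ 1 and 57 ≡ 1 (mod 4), so (49/57) = +(57/49).
Reduce top mod 49: now compute (8/49).
Pull out 2^3: since 49 ≡ 1 (mod 8), (2/49) = +1, so (2/49)^3 = +1.
Reached (1/49) = 1. Collecting the sign flips along the way, the symbol is -1.

-1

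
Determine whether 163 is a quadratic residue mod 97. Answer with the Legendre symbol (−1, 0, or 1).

1

Euler's criterion: (163/97) ≡ 66^48 (mod 97).
66^2 ≡ 88 (mod 97)
66^4 ≡ 81 (mod 97)
66^8 ≡ 62 (mod 97)
66^16 ≡ 61 (mod 97)
66^32 ≡ 35 (mod 97)
66^48 = 66^(32+16) ≡ 1 (mod 97).
Result is 1, so (163/97) = 1.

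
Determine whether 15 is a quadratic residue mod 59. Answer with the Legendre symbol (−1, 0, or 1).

1

Reciprocity: 15 ≡ 3 and 59 ≡ 3 (mod 4), so (15/59) = −(59/15).
Reduce top mod 15: now compute (14/15).
Pull out 2: since 15 ≡ 7 (mod 8), (2/15) = +1.
Reciprocity: 7 ≡ 3 and 15 ≡ 3 (mod 4), so (7/15) = −(15/7).
Reduce top mod 7: now compute (1/7).
Reached (1/7) = 1. Collecting the sign flips along the way, the symbol is +1.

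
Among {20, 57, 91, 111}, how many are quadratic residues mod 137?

0

(20/137) = -1 → non-residue.
(57/137) = -1 → non-residue.
(91/137) = -1 → non-residue.
(111/137) = -1 → non-residue.
Total quadratic residues among the 4: 0.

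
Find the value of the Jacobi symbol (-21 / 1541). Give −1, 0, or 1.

-1

First reduce: -21 ≡ 1520 (mod 1541).
Pull out 2^4: since 1541 ≡ 5 (mod 8), (2/1541) = -1, so (2/1541)^4 = +1.
Reciprocity: 95 ≡ 3 and 1541 ≡ 1 (mod 4), so (95/1541) = +(1541/95).
Reduce top mod 95: now compute (21/95).
Reciprocity: 21 ≡ 1 and 95 ≡ 3 (mod 4), so (21/95) = +(95/21).
Reduce top mod 21: now compute (11/21).
Reciprocity: 11 ≡ 3 and 21 ≡ 1 (mod 4), so (11/21) = +(21/11).
Reduce top mod 11: now compute (10/11).
Pull out 2: since 11 ≡ 3 (mod 8), (2/11) = -1.
Reciprocity: 5 ≡ 1 and 11 ≡ 3 (mod 4), so (5/11) = +(11/5).
Reduce top mod 5: now compute (1/5).
Reached (1/5) = 1. Collecting the sign flips along the way, the symbol is -1.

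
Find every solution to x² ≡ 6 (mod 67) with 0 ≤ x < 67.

26, 41

Since 67 ≡ 3 (mod 4), a square root of 6 is 6^((67+1)/4) = 6^17 mod 67.
Repeated squaring: 6^2≡36, 6^4≡23, 6^8≡60, 6^16≡49 (mod 67).
6^17 = 6^(16+1) ≡ 26 (mod 67).
Check: 26² = 676 ≡ 6 (mod 67). The two roots are 26 and 41.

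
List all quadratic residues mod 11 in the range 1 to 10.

Square k = 1,…,5 (k and 11−k give the same square):
1²=1, 2²=4, 3²=9, 4²≡5, 5²≡3 (mod 11).
So the quadratic residues mod 11 are {1, 3, 4, 5, 9}.

1, 3, 4, 5, 9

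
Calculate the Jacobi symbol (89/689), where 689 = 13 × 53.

Reciprocity: 89 ≡ 1 and 689 ≡ 1 (mod 4), so (89/689) = +(689/89).
Reduce top mod 89: now compute (66/89).
Pull out 2: since 89 ≡ 1 (mod 8), (2/89) = +1.
Reciprocity: 33 ≡ 1 and 89 ≡ 1 (mod 4), so (33/89) = +(89/33).
Reduce top mod 33: now compute (23/33).
Reciprocity: 23 ≡ 3 and 33 ≡ 1 (mod 4), so (23/33) = +(33/23).
Reduce top mod 23: now compute (10/23).
Pull out 2: since 23 ≡ 7 (mod 8), (2/23) = +1.
Reciprocity: 5 ≡ 1 and 23 ≡ 3 (mod 4), so (5/23) = +(23/5).
Reduce top mod 5: now compute (3/5).
Reciprocity: 3 ≡ 3 and 5 ≡ 1 (mod 4), so (3/5) = +(5/3).
Reduce top mod 3: now compute (2/3).
Pull out 2: since 3 ≡ 3 (mod 8), (2/3) = -1.
Reached (1/3) = 1. Collecting the sign flips along the way, the symbol is -1.

-1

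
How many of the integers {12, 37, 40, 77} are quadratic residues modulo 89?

(12/89) = -1 → non-residue.
(37/89) = -1 → non-residue.
(40/89) = +1 → QR.
(77/89) = -1 → non-residue.
Total quadratic residues among the 4: 1.

1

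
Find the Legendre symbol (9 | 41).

1

Reciprocity: 9 ≡ 1 and 41 ≡ 1 (mod 4), so (9/41) = +(41/9).
Reduce top mod 9: now compute (5/9).
Reciprocity: 5 ≡ 1 and 9 ≡ 1 (mod 4), so (5/9) = +(9/5).
Reduce top mod 5: now compute (4/5).
Pull out 2^2: since 5 ≡ 5 (mod 8), (2/5) = -1, so (2/5)^2 = +1.
Reached (1/5) = 1. Collecting the sign flips along the way, the symbol is +1.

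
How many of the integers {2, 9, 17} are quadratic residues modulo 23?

(2/23) = +1 → QR.
(9/23) = +1 → QR.
(17/23) = -1 → non-residue.
Total quadratic residues among the 3: 2.

2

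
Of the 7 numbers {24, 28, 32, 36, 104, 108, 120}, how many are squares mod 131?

3

(24/131) = -1 → non-residue.
(28/131) = +1 → QR.
(32/131) = -1 → non-residue.
(36/131) = +1 → QR.
(104/131) = -1 → non-residue.
(108/131) = +1 → QR.
(120/131) = -1 → non-residue.
Total quadratic residues among the 7: 3.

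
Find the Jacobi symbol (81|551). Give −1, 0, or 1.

1

Reciprocity: 81 ≡ 1 and 551 ≡ 3 (mod 4), so (81/551) = +(551/81).
Reduce top mod 81: now compute (65/81).
Reciprocity: 65 ≡ 1 and 81 ≡ 1 (mod 4), so (65/81) = +(81/65).
Reduce top mod 65: now compute (16/65).
Pull out 2^4: since 65 ≡ 1 (mod 8), (2/65) = +1, so (2/65)^4 = +1.
Reached (1/65) = 1. Collecting the sign flips along the way, the symbol is +1.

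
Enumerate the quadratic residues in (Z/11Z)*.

1, 3, 4, 5, 9

Square k = 1,…,5 (k and 11−k give the same square):
1²=1, 2²=4, 3²=9, 4²≡5, 5²≡3 (mod 11).
So the quadratic residues mod 11 are {1, 3, 4, 5, 9}.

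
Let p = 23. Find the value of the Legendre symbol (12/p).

1

Pull out 2^2: since 23 ≡ 7 (mod 8), (2/23) = +1, so (2/23)^2 = +1.
Reciprocity: 3 ≡ 3 and 23 ≡ 3 (mod 4), so (3/23) = −(23/3).
Reduce top mod 3: now compute (2/3).
Pull out 2: since 3 ≡ 3 (mod 8), (2/3) = -1.
Reached (1/3) = 1. Collecting the sign flips along the way, the symbol is +1.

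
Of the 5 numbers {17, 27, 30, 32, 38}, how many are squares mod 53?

(17/53) = +1 → QR.
(27/53) = -1 → non-residue.
(30/53) = -1 → non-residue.
(32/53) = -1 → non-residue.
(38/53) = +1 → QR.
Total quadratic residues among the 5: 2.

2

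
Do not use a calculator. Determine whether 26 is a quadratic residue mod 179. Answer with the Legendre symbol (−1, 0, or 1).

-1

Pull out 2: since 179 ≡ 3 (mod 8), (2/179) = -1.
Reciprocity: 13 ≡ 1 and 179 ≡ 3 (mod 4), so (13/179) = +(179/13).
Reduce top mod 13: now compute (10/13).
Pull out 2: since 13 ≡ 5 (mod 8), (2/13) = -1.
Reciprocity: 5 ≡ 1 and 13 ≡ 1 (mod 4), so (5/13) = +(13/5).
Reduce top mod 5: now compute (3/5).
Reciprocity: 3 ≡ 3 and 5 ≡ 1 (mod 4), so (3/5) = +(5/3).
Reduce top mod 3: now compute (2/3).
Pull out 2: since 3 ≡ 3 (mod 8), (2/3) = -1.
Reached (1/3) = 1. Collecting the sign flips along the way, the symbol is -1.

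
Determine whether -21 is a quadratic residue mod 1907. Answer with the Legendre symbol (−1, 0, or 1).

-1

First reduce: -21 ≡ 1886 (mod 1907).
Pull out 2: since 1907 ≡ 3 (mod 8), (2/1907) = -1.
Reciprocity: 943 ≡ 3 and 1907 ≡ 3 (mod 4), so (943/1907) = −(1907/943).
Reduce top mod 943: now compute (21/943).
Reciprocity: 21 ≡ 1 and 943 ≡ 3 (mod 4), so (21/943) = +(943/21).
Reduce top mod 21: now compute (19/21).
Reciprocity: 19 ≡ 3 and 21 ≡ 1 (mod 4), so (19/21) = +(21/19).
Reduce top mod 19: now compute (2/19).
Pull out 2: since 19 ≡ 3 (mod 8), (2/19) = -1.
Reached (1/19) = 1. Collecting the sign flips along the way, the symbol is -1.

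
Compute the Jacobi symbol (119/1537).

Reciprocity: 119 ≡ 3 and 1537 ≡ 1 (mod 4), so (119/1537) = +(1537/119).
Reduce top mod 119: now compute (109/119).
Reciprocity: 109 ≡ 1 and 119 ≡ 3 (mod 4), so (109/119) = +(119/109).
Reduce top mod 109: now compute (10/109).
Pull out 2: since 109 ≡ 5 (mod 8), (2/109) = -1.
Reciprocity: 5 ≡ 1 and 109 ≡ 1 (mod 4), so (5/109) = +(109/5).
Reduce top mod 5: now compute (4/5).
Pull out 2^2: since 5 ≡ 5 (mod 8), (2/5) = -1, so (2/5)^2 = +1.
Reached (1/5) = 1. Collecting the sign flips along the way, the symbol is -1.

-1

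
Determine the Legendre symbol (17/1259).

Reciprocity: 17 ≡ 1 and 1259 ≡ 3 (mod 4), so (17/1259) = +(1259/17).
Reduce top mod 17: now compute (1/17).
Reached (1/17) = 1. Collecting the sign flips along the way, the symbol is +1.

1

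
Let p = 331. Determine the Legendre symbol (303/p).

1

Euler's criterion: (303/331) ≡ 303^165 (mod 331).
303^2 ≡ 122 (mod 331)
303^4 ≡ 320 (mod 331)
303^8 ≡ 121 (mod 331)
303^16 ≡ 77 (mod 331)
303^32 ≡ 302 (mod 331)
303^64 ≡ 179 (mod 331)
303^128 ≡ 265 (mod 331)
303^165 = 303^(128+32+4+1) ≡ 1 (mod 331).
Result is 1, so (303/331) = 1.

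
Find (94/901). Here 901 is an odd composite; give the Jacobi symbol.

Pull out 2: since 901 ≡ 5 (mod 8), (2/901) = -1.
Reciprocity: 47 ≡ 3 and 901 ≡ 1 (mod 4), so (47/901) = +(901/47).
Reduce top mod 47: now compute (8/47).
Pull out 2^3: since 47 ≡ 7 (mod 8), (2/47) = +1, so (2/47)^3 = +1.
Reached (1/47) = 1. Collecting the sign flips along the way, the symbol is -1.

-1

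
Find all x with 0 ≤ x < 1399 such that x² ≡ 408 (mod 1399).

Since 1399 ≡ 3 (mod 4), a square root of 408 is 408^((1399+1)/4) = 408^350 mod 1399.
Repeated squaring: 408^2≡1382, 408^4≡289, 408^8≡980, 408^16≡686, 408^32≡532, 408^64≡426, 408^128≡1005, 408^256≡1346 (mod 1399).
408^350 = 408^(256+64+16+8+4+2) ≡ 1298 (mod 1399).
Check: 1298² = 1684804 ≡ 408 (mod 1399). The two roots are 101 and 1298.

101, 1298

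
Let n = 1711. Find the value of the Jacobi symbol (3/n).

Reciprocity: 3 ≡ 3 and 1711 ≡ 3 (mod 4), so (3/1711) = −(1711/3).
Reduce top mod 3: now compute (1/3).
Reached (1/3) = 1. Collecting the sign flips along the way, the symbol is -1.

-1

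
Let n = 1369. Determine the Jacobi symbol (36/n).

1

Pull out 2^2: since 1369 ≡ 1 (mod 8), (2/1369) = +1, so (2/1369)^2 = +1.
Reciprocity: 9 ≡ 1 and 1369 ≡ 1 (mod 4), so (9/1369) = +(1369/9).
Reduce top mod 9: now compute (1/9).
Reached (1/9) = 1. Collecting the sign flips along the way, the symbol is +1.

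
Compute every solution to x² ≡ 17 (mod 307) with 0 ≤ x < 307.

Since 307 ≡ 3 (mod 4), a square root of 17 is 17^((307+1)/4) = 17^77 mod 307.
Repeated squaring: 17^2≡289, 17^4≡17, 17^8≡289, 17^16≡17, 17^32≡289, 17^64≡17 (mod 307).
17^77 = 17^(64+8+4+1) ≡ 289 (mod 307).
Check: 289² = 83521 ≡ 17 (mod 307). The two roots are 18 and 289.

18, 289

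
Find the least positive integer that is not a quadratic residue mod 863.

5

(2/863) = +1, so 2 is a residue.
(3/863) = +1, so 3 is a residue.
(4/863) = +1, so 4 is a residue.
(5/863) = −1, so 5 is the smallest positive non-residue mod 863.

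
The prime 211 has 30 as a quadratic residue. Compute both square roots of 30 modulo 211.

36, 175

Since 211 ≡ 3 (mod 4), a square root of 30 is 30^((211+1)/4) = 30^53 mod 211.
Repeated squaring: 30^2≡56, 30^4≡182, 30^8≡208, 30^16≡9, 30^32≡81 (mod 211).
30^53 = 30^(32+16+4+1) ≡ 36 (mod 211).
Check: 36² = 1296 ≡ 30 (mod 211). The two roots are 36 and 175.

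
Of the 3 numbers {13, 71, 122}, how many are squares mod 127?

3

(13/127) = +1 → QR.
(71/127) = +1 → QR.
(122/127) = +1 → QR.
Total quadratic residues among the 3: 3.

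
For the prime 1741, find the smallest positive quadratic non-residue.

(2/1741) = −1, so 2 is the smallest positive non-residue mod 1741.

2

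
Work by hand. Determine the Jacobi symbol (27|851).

Reciprocity: 27 ≡ 3 and 851 ≡ 3 (mod 4), so (27/851) = −(851/27).
Reduce top mod 27: now compute (14/27).
Pull out 2: since 27 ≡ 3 (mod 8), (2/27) = -1.
Reciprocity: 7 ≡ 3 and 27 ≡ 3 (mod 4), so (7/27) = −(27/7).
Reduce top mod 7: now compute (6/7).
Pull out 2: since 7 ≡ 7 (mod 8), (2/7) = +1.
Reciprocity: 3 ≡ 3 and 7 ≡ 3 (mod 4), so (3/7) = −(7/3).
Reduce top mod 3: now compute (1/3).
Reached (1/3) = 1. Collecting the sign flips along the way, the symbol is +1.

1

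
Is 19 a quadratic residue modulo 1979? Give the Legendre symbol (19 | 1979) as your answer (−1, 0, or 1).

Reciprocity: 19 ≡ 3 and 1979 ≡ 3 (mod 4), so (19/1979) = −(1979/19).
Reduce top mod 19: now compute (3/19).
Reciprocity: 3 ≡ 3 and 19 ≡ 3 (mod 4), so (3/19) = −(19/3).
Reduce top mod 3: now compute (1/3).
Reached (1/3) = 1. Collecting the sign flips along the way, the symbol is +1.

1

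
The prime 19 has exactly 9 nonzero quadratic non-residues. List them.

2 3 8 10 12 13 14 15 18

Square k = 1,…,9 (k and 19−k give the same square):
1²=1, 2²=4, 3²=9, 4²=16, 5²≡6, 6²≡17, 7²≡11, 8²≡7, 9²≡5 (mod 19).
The residues are {1, 4, 5, 6, 7, 9, 11, 16, 17}; the non-residues are the remaining 9 nonzero classes.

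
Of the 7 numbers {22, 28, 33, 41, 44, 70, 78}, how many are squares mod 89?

(22/89) = +1 → QR.
(28/89) = -1 → non-residue.
(33/89) = -1 → non-residue.
(41/89) = -1 → non-residue.
(44/89) = +1 → QR.
(70/89) = -1 → non-residue.
(78/89) = +1 → QR.
Total quadratic residues among the 7: 3.

3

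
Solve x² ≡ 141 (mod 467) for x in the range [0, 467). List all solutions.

Since 467 ≡ 3 (mod 4), a square root of 141 is 141^((467+1)/4) = 141^117 mod 467.
Repeated squaring: 141^2≡267, 141^4≡305, 141^8≡92, 141^16≡58, 141^32≡95, 141^64≡152 (mod 467).
141^117 = 141^(64+32+16+4+1) ≡ 277 (mod 467).
Check: 277² = 76729 ≡ 141 (mod 467). The two roots are 190 and 277.

190, 277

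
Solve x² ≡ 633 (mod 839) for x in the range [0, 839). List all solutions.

Since 839 ≡ 3 (mod 4), a square root of 633 is 633^((839+1)/4) = 633^210 mod 839.
Repeated squaring: 633^2≡486, 633^4≡437, 633^8≡516, 633^16≡293, 633^32≡271, 633^64≡448, 633^128≡183 (mod 839).
633^210 = 633^(128+64+16+2) ≡ 681 (mod 839).
Check: 681² = 463761 ≡ 633 (mod 839). The two roots are 158 and 681.

158, 681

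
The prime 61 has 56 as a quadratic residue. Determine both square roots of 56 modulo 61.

19, 42

61 ≡ 1 (mod 4), so we find a root by search.
Trying successive values, 19² = 361 ≡ 56 (mod 61). The other root is 61 − 19 = 42.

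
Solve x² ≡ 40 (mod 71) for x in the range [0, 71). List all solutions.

18, 53

Since 71 ≡ 3 (mod 4), a square root of 40 is 40^((71+1)/4) = 40^18 mod 71.
Repeated squaring: 40^2≡38, 40^4≡24, 40^8≡8, 40^16≡64 (mod 71).
40^18 = 40^(16+2) ≡ 18 (mod 71).
Check: 18² = 324 ≡ 40 (mod 71). The two roots are 18 and 53.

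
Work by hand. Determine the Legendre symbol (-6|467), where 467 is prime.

Euler's criterion: (-6/467) ≡ 461^233 (mod 467).
461^2 ≡ 36 (mod 467)
461^4 ≡ 362 (mod 467)
461^8 ≡ 284 (mod 467)
461^16 ≡ 332 (mod 467)
461^32 ≡ 12 (mod 467)
461^64 ≡ 144 (mod 467)
461^128 ≡ 188 (mod 467)
461^233 = 461^(128+64+32+8+1) ≡ 1 (mod 467).
Result is 1, so (-6/467) = 1.

1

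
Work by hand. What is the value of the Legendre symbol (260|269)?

1

Pull out 2^2: since 269 ≡ 5 (mod 8), (2/269) = -1, so (2/269)^2 = +1.
Reciprocity: 65 ≡ 1 and 269 ≡ 1 (mod 4), so (65/269) = +(269/65).
Reduce top mod 65: now compute (9/65).
Reciprocity: 9 ≡ 1 and 65 ≡ 1 (mod 4), so (9/65) = +(65/9).
Reduce top mod 9: now compute (2/9).
Pull out 2: since 9 ≡ 1 (mod 8), (2/9) = +1.
Reached (1/9) = 1. Collecting the sign flips along the way, the symbol is +1.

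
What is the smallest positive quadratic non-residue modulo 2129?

3

(2/2129) = +1, so 2 is a residue.
(3/2129) = −1, so 3 is the smallest positive non-residue mod 2129.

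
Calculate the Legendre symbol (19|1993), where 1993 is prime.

Reciprocity: 19 ≡ 3 and 1993 ≡ 1 (mod 4), so (19/1993) = +(1993/19).
Reduce top mod 19: now compute (17/19).
Reciprocity: 17 ≡ 1 and 19 ≡ 3 (mod 4), so (17/19) = +(19/17).
Reduce top mod 17: now compute (2/17).
Pull out 2: since 17 ≡ 1 (mod 8), (2/17) = +1.
Reached (1/17) = 1. Collecting the sign flips along the way, the symbol is +1.

1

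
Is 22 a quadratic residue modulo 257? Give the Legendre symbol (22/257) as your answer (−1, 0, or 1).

Pull out 2: since 257 ≡ 1 (mod 8), (2/257) = +1.
Reciprocity: 11 ≡ 3 and 257 ≡ 1 (mod 4), so (11/257) = +(257/11).
Reduce top mod 11: now compute (4/11).
Pull out 2^2: since 11 ≡ 3 (mod 8), (2/11) = -1, so (2/11)^2 = +1.
Reached (1/11) = 1. Collecting the sign flips along the way, the symbol is +1.

1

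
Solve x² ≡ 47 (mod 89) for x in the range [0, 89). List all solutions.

15, 74

89 ≡ 1 (mod 4), so we find a root by search.
Trying successive values, 15² = 225 ≡ 47 (mod 89). The other root is 89 − 15 = 74.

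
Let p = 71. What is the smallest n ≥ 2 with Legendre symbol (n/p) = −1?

7

(2/71) = +1, so 2 is a residue.
(3/71) = +1, so 3 is a residue.
(4/71) = +1, so 4 is a residue.
(5/71) = +1, so 5 is a residue.
(6/71) = +1, so 6 is a residue.
(7/71) = −1, so 7 is the smallest positive non-residue mod 71.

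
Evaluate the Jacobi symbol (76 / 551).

0

Pull out 2^2: since 551 ≡ 7 (mod 8), (2/551) = +1, so (2/551)^2 = +1.
Reciprocity: 19 ≡ 3 and 551 ≡ 3 (mod 4), so (19/551) = −(551/19).
Reduce top mod 19: now compute (0/19).
Top reduces to 0: gcd > 1, so the symbol is 0.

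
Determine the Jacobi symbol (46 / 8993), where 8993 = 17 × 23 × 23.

Pull out 2: since 8993 ≡ 1 (mod 8), (2/8993) = +1.
Reciprocity: 23 ≡ 3 and 8993 ≡ 1 (mod 4), so (23/8993) = +(8993/23).
Reduce top mod 23: now compute (0/23).
Top reduces to 0: gcd > 1, so the symbol is 0.

0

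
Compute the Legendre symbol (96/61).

-1

First reduce: 96 ≡ 35 (mod 61).
Reciprocity: 35 ≡ 3 and 61 ≡ 1 (mod 4), so (35/61) = +(61/35).
Reduce top mod 35: now compute (26/35).
Pull out 2: since 35 ≡ 3 (mod 8), (2/35) = -1.
Reciprocity: 13 ≡ 1 and 35 ≡ 3 (mod 4), so (13/35) = +(35/13).
Reduce top mod 13: now compute (9/13).
Reciprocity: 9 ≡ 1 and 13 ≡ 1 (mod 4), so (9/13) = +(13/9).
Reduce top mod 9: now compute (4/9).
Pull out 2^2: since 9 ≡ 1 (mod 8), (2/9) = +1, so (2/9)^2 = +1.
Reached (1/9) = 1. Collecting the sign flips along the way, the symbol is -1.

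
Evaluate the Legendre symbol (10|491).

Euler's criterion: (10/491) ≡ 10^245 (mod 491).
10^2 ≡ 100 (mod 491)
10^4 ≡ 180 (mod 491)
10^8 ≡ 485 (mod 491)
10^16 ≡ 36 (mod 491)
10^32 ≡ 314 (mod 491)
10^64 ≡ 396 (mod 491)
10^128 ≡ 187 (mod 491)
10^245 = 10^(128+64+32+16+4+1) ≡ 490 (mod 491).
Result is 490 ≡ −1, so (10/491) = −1.

-1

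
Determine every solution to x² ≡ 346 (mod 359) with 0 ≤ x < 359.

Since 359 ≡ 3 (mod 4), a square root of 346 is 346^((359+1)/4) = 346^90 mod 359.
Repeated squaring: 346^2≡169, 346^4≡200, 346^8≡151, 346^16≡184, 346^32≡110, 346^64≡253 (mod 359).
346^90 = 346^(64+16+8+2) ≡ 50 (mod 359).
Check: 50² = 2500 ≡ 346 (mod 359). The two roots are 50 and 309.

50, 309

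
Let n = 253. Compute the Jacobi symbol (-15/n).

First reduce: -15 ≡ 238 (mod 253).
Pull out 2: since 253 ≡ 5 (mod 8), (2/253) = -1.
Reciprocity: 119 ≡ 3 and 253 ≡ 1 (mod 4), so (119/253) = +(253/119).
Reduce top mod 119: now compute (15/119).
Reciprocity: 15 ≡ 3 and 119 ≡ 3 (mod 4), so (15/119) = −(119/15).
Reduce top mod 15: now compute (14/15).
Pull out 2: since 15 ≡ 7 (mod 8), (2/15) = +1.
Reciprocity: 7 ≡ 3 and 15 ≡ 3 (mod 4), so (7/15) = −(15/7).
Reduce top mod 7: now compute (1/7).
Reached (1/7) = 1. Collecting the sign flips along the way, the symbol is -1.

-1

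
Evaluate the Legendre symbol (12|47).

1

Euler's criterion: (12/47) ≡ 12^23 (mod 47).
12^2 ≡ 3 (mod 47)
12^4 ≡ 9 (mod 47)
12^8 ≡ 34 (mod 47)
12^16 ≡ 28 (mod 47)
12^23 = 12^(16+4+2+1) ≡ 1 (mod 47).
Result is 1, so (12/47) = 1.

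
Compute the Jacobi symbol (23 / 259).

-1

Reciprocity: 23 ≡ 3 and 259 ≡ 3 (mod 4), so (23/259) = −(259/23).
Reduce top mod 23: now compute (6/23).
Pull out 2: since 23 ≡ 7 (mod 8), (2/23) = +1.
Reciprocity: 3 ≡ 3 and 23 ≡ 3 (mod 4), so (3/23) = −(23/3).
Reduce top mod 3: now compute (2/3).
Pull out 2: since 3 ≡ 3 (mod 8), (2/3) = -1.
Reached (1/3) = 1. Collecting the sign flips along the way, the symbol is -1.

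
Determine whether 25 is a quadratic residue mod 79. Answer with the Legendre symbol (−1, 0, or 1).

1

Reciprocity: 25 ≡ 1 and 79 ≡ 3 (mod 4), so (25/79) = +(79/25).
Reduce top mod 25: now compute (4/25).
Pull out 2^2: since 25 ≡ 1 (mod 8), (2/25) = +1, so (2/25)^2 = +1.
Reached (1/25) = 1. Collecting the sign flips along the way, the symbol is +1.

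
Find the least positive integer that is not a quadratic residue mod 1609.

(2/1609) = +1, so 2 is a residue.
(3/1609) = +1, so 3 is a residue.
(4/1609) = +1, so 4 is a residue.
(5/1609) = +1, so 5 is a residue.
(6/1609) = +1, so 6 is a residue.
(7/1609) = −1, so 7 is the smallest positive non-residue mod 1609.

7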